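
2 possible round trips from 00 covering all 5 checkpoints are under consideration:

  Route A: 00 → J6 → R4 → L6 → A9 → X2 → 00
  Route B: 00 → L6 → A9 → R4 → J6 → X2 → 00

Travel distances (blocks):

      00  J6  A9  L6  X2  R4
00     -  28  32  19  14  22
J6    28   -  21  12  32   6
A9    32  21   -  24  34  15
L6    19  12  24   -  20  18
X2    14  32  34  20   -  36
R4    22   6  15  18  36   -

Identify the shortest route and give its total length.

Shortest is Route B, total 110 blocks.

Route A: 28 + 6 + 18 + 24 + 34 + 14 = 124
Route B: 19 + 24 + 15 + 6 + 32 + 14 = 110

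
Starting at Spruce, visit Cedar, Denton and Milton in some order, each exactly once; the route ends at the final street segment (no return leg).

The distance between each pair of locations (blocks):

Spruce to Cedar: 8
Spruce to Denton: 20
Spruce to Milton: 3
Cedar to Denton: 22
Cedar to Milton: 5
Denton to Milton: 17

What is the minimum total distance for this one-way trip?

Minimum one-way distance = 30 blocks.

There are 3! = 6 possible orderings.
Spruce → Cedar → Denton → Milton: 8+22+17 = 47
Spruce → Cedar → Milton → Denton: 8+5+17 = 30
Spruce → Denton → Cedar → Milton: 20+22+5 = 47
Spruce → Denton → Milton → Cedar: 20+17+5 = 42
Spruce → Milton → Cedar → Denton: 3+5+22 = 30
Spruce → Milton → Denton → Cedar: 3+17+22 = 42
The minimum is 30.
One shortest path: Spruce → Cedar → Milton → Denton.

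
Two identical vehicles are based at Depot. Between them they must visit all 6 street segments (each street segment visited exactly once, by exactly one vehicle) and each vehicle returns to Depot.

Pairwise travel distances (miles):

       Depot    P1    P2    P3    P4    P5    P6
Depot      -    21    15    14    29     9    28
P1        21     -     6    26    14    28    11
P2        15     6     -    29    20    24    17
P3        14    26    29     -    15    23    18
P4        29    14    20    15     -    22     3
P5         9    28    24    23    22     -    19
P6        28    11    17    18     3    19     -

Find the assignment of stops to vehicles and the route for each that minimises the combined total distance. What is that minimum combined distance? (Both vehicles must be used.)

There are 2^5 − 1 = 31 ways to divide the 6 stops into two non-empty groups. For each, the best each vehicle can do is its own shortest tour through its group:
  {P1} + {P2, P3, P4, P5, P6}: 42 + 82 = 124
  {P2} + {P1, P3, P4, P5, P6}: 30 + 80 = 110
  {P1, P2} + {P3, P4, P5, P6}: 42 + 60 = 102
  {P3} + {P1, P2, P4, P5, P6}: 28 + 66 = 94
  {P1, P3} + {P2, P4, P5, P6}: 61 + 66 = 127
  {P2, P3} + {P1, P4, P5, P6}: 58 + 66 = 124
  … (31 splits in total)
  {P5} + {P1, P2, P3, P4, P6}: 18 + 64 = 82  ← best
Best: vehicle 1 Depot → P5 → Depot = 18; vehicle 2 Depot → P2 → P1 → P6 → P4 → P3 → Depot = 64; combined 82.

82 miles — the smallest possible combined total.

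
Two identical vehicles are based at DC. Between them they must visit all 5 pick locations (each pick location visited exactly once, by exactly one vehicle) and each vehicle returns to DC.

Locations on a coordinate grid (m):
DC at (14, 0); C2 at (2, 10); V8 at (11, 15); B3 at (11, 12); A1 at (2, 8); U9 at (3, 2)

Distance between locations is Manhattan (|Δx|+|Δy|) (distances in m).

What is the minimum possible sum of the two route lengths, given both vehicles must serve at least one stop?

Try each way of splitting the stops between the two vehicles (each non-empty) and, for each split, find the best tour for each vehicle:
  {C2} + {V8, B3, A1, U9}: 44 + 54 = 98
  {V8} + {C2, B3, A1, U9}: 36 + 48 = 84
  {C2, V8} + {B3, A1, U9}: 54 + 48 = 102
  {B3} + {C2, V8, A1, U9}: 30 + 54 = 84
  {C2, B3} + {V8, A1, U9}: 48 + 54 = 102
  {V8, B3} + {C2, A1, U9}: 36 + 44 = 80
  … (15 splits in total)
Best: vehicle 1 DC → V8 → B3 → DC = 36; vehicle 2 DC → C2 → A1 → U9 → DC = 44; combined 80.

80 m — the smallest possible combined total.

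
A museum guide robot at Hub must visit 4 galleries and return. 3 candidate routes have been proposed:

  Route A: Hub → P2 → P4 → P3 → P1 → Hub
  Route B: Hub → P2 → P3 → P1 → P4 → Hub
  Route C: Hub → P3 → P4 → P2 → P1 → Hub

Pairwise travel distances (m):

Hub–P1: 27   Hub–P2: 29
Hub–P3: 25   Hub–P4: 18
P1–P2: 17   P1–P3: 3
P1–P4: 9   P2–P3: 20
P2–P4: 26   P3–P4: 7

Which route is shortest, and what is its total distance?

Shortest is Route B, total 79 m.

Route A: 29 + 26 + 7 + 3 + 27 = 92
Route B: 29 + 20 + 3 + 9 + 18 = 79
Route C: 25 + 7 + 26 + 17 + 27 = 102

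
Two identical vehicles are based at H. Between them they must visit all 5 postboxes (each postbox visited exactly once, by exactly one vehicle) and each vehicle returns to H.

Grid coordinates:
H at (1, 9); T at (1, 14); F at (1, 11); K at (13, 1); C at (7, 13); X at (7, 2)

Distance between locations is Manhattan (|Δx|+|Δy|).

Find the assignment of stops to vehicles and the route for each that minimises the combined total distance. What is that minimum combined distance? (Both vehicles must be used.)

54 — the smallest possible combined total.

Try each way of splitting the stops between the two vehicles (each non-empty) and, for each split, find the best tour for each vehicle:
  {T} + {F, K, C, X}: 10 + 48 = 58
  {F} + {T, K, C, X}: 4 + 50 = 54
  {T, F} + {K, C, X}: 10 + 48 = 58
  {K} + {T, F, C, X}: 40 + 36 = 76
  {T, K} + {F, C, X}: 50 + 34 = 84
  {F, K} + {T, C, X}: 44 + 36 = 80
  … (15 splits in total)
Best: vehicle 1 H → F → H = 4; vehicle 2 H → T → C → K → X → H = 50; combined 54.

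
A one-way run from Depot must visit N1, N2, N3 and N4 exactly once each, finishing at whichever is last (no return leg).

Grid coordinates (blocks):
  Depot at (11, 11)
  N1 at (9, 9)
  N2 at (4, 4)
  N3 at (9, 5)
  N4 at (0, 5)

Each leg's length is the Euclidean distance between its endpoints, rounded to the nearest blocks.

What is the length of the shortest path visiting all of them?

Shortest open route: 16 blocks.

There are 4! = 24 possible orderings.
Depot - N1 - N2 - N3 - N4: 3+7+5+9 = 24
Depot - N1 - N2 - N4 - N3: 3+7+4+9 = 23
Depot - N1 - N3 - N2 - N4: 3+4+5+4 = 16
Depot - N1 - N3 - N4 - N2: 3+4+9+4 = 20
Depot - N1 - N4 - N2 - N3: 3+10+4+5 = 22
Depot - N1 - N4 - N3 - N2: 3+10+9+5 = 27
Depot - N2 - N1 - N3 - N4: 10+7+4+9 = 30
Depot - N2 - N1 - N4 - N3: 10+7+10+9 = 36
Depot - N2 - N3 - N1 - N4: 10+5+4+10 = 29
Depot - N2 - N3 - N4 - N1: 10+5+9+10 = 34
Depot - N2 - N4 - N1 - N3: 10+4+10+4 = 28
Depot - N2 - N4 - N3 - N1: 10+4+9+4 = 27
Depot - N3 - N1 - N2 - N4: 6+4+7+4 = 21
Depot - N3 - N1 - N4 - N2: 6+4+10+4 = 24
… (10 more)
The minimum is 16.
One shortest path: Depot → N1 → N3 → N2 → N4.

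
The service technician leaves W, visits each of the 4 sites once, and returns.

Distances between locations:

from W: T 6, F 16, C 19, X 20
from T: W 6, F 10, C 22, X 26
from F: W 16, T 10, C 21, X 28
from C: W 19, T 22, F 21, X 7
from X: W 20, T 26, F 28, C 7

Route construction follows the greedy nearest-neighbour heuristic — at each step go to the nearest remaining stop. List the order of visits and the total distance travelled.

From W: distances to unvisited — T=6, F=16, C=19, X=20. Nearest is T (6).
From T: distances to unvisited — F=10, C=22, X=26. Nearest is F (10).
From F: distances to unvisited — C=21, X=28. Nearest is C (21).
From C: distances to unvisited — X=7. Nearest is X (7).
Return X→W: 20.
Total = 6 + 10 + 21 + 7 + 20 = 64.

Nearest-neighbour total = 64; route W → T → F → C → X → W.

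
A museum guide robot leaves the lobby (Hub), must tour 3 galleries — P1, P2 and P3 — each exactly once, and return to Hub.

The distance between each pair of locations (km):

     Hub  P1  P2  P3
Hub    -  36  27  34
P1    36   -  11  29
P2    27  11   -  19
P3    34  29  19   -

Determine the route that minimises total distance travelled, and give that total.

There are 3 distinct closed tours to check (reversals are equivalent).
Hub→P1→P2→P3→Hub: 36+11+19+34 = 100
Hub→P1→P3→P2→Hub: 36+29+19+27 = 111
Hub→P2→P1→P3→Hub: 27+11+29+34 = 101
The minimum is 100.
One optimal route: Hub → P1 → P2 → P3 → Hub (or its reverse).

Shortest round trip = 100 km.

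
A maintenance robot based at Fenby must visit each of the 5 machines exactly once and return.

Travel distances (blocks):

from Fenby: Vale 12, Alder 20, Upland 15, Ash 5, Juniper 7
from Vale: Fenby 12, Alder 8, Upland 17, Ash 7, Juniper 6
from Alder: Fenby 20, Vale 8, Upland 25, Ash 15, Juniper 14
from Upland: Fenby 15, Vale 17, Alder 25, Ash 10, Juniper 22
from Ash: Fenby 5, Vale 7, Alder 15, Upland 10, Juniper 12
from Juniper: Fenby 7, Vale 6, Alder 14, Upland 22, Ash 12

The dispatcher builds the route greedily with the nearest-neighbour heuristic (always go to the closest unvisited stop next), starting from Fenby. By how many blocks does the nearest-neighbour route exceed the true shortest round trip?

Fenby: Ash=5, Juniper=7, Vale=12, Upland=15, Alder=20 ⇒ Ash
Ash: Vale=7, Upland=10, Juniper=12, Alder=15 ⇒ Vale
Vale: Juniper=6, Alder=8, Upland=17 ⇒ Juniper
Juniper: Alder=14, Upland=22 ⇒ Alder
Alder: Upland=25 ⇒ Upland
NN route Fenby → Ash → Vale → Juniper → Alder → Upland → Fenby costs 72.
Optimal: Fenby → Upland → Ash → Vale → Alder → Juniper → Fenby costs 61 (by enumerating all 60 distinct tours).
Excess = 72 − 61 = 11.

Excess over optimum: 11 blocks.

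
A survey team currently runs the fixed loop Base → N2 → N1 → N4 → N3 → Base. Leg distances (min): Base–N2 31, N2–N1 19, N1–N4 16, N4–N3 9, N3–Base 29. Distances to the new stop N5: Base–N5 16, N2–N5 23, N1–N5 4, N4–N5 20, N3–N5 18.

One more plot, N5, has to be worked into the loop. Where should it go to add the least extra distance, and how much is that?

+5 min — insert N5 between N3 and Base.

Insertion cost between consecutive stops i–j is d(i,N5) + d(N5,j) − d(i,j):
  between Base and N2: 16 + 23 − 31 = 8
  between N2 and N1: 23 + 4 − 19 = 8
  between N1 and N4: 4 + 20 − 16 = 8
  between N4 and N3: 20 + 18 − 9 = 29
  between N3 and Base: 18 + 16 − 29 = 5
Cheapest insertion is between N3 and Base, adding 5.
New total = 104 + 5 = 109.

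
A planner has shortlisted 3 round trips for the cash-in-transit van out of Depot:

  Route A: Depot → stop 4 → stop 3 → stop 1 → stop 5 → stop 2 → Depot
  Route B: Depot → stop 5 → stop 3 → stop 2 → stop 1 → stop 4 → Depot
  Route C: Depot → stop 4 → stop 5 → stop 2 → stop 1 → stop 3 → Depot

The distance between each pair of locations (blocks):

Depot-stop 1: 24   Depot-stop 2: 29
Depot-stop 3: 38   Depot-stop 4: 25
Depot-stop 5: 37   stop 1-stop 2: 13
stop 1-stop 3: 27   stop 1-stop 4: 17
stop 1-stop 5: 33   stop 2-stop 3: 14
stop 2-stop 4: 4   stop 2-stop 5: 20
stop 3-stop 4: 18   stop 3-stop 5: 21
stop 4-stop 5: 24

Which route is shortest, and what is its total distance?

127 blocks — Route B is the shortest.

Route A: 25 + 18 + 27 + 33 + 20 + 29 = 152
Route B: 37 + 21 + 14 + 13 + 17 + 25 = 127
Route C: 25 + 24 + 20 + 13 + 27 + 38 = 147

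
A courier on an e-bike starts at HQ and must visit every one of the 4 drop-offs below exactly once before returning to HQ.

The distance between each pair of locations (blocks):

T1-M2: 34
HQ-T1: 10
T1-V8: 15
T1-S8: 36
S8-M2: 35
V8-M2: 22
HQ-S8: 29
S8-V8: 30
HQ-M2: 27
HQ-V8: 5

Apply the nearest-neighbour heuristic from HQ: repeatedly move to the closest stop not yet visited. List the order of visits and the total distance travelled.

From HQ: distances to unvisited — V8=5, T1=10, M2=27, S8=29. Nearest is V8 (5).
From V8: distances to unvisited — T1=15, M2=22, S8=30. Nearest is T1 (15).
From T1: distances to unvisited — M2=34, S8=36. Nearest is M2 (34).
From M2: distances to unvisited — S8=35. Nearest is S8 (35).
Return S8→HQ: 29.
Total = 5 + 15 + 34 + 35 + 29 = 118.

118 blocks along HQ → V8 → T1 → M2 → S8 → HQ.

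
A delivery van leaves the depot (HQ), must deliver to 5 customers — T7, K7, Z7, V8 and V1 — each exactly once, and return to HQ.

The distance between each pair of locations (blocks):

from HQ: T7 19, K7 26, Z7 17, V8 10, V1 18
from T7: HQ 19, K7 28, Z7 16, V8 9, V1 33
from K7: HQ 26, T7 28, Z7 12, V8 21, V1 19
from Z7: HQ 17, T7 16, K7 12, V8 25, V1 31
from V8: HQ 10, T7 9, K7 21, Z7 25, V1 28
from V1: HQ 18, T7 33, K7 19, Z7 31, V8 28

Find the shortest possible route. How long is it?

With 5 stops there are 5!/2 = 60 distinct round trips (a route and its reverse cost the same).
HQ→T7→K7→Z7→V8→V1→HQ: 19+28+12+25+28+18 = 130
HQ→T7→K7→Z7→V1→V8→HQ: 19+28+12+31+28+10 = 128
HQ→T7→K7→V8→Z7→V1→HQ: 19+28+21+25+31+18 = 142
HQ→T7→K7→V8→V1→Z7→HQ: 19+28+21+28+31+17 = 144
HQ→T7→K7→V1→Z7→V8→HQ: 19+28+19+31+25+10 = 132
HQ→T7→K7→V1→V8→Z7→HQ: 19+28+19+28+25+17 = 136
HQ→T7→Z7→K7→V8→V1→HQ: 19+16+12+21+28+18 = 114
HQ→T7→Z7→K7→V1→V8→HQ: 19+16+12+19+28+10 = 104
HQ→T7→Z7→V8→K7→V1→HQ: 19+16+25+21+19+18 = 118
HQ→T7→Z7→V8→V1→K7→HQ: 19+16+25+28+19+26 = 133
HQ→T7→Z7→V1→K7→V8→HQ: 19+16+31+19+21+10 = 116
HQ→T7→Z7→V1→V8→K7→HQ: 19+16+31+28+21+26 = 141
HQ→T7→V8→K7→Z7→V1→HQ: 19+9+21+12+31+18 = 110
HQ→T7→V8→K7→V1→Z7→HQ: 19+9+21+19+31+17 = 116
… (46 more)
HQ→V8→T7→Z7→K7→V1→HQ: 10+9+16+12+19+18 = 84  ← best
The minimum is 84.
One optimal route: HQ → V8 → T7 → Z7 → K7 → V1 → HQ (or its reverse).

84 blocks — the shortest possible round trip.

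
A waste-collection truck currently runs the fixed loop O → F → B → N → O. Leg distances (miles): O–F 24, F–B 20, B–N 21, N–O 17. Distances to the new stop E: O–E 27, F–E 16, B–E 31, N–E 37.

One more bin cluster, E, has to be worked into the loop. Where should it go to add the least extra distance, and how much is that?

Minimum extra distance: 19 miles, inserting E between O and F.

Insertion cost between consecutive stops i–j is d(i,E) + d(E,j) − d(i,j):
  between O and F: 27 + 16 − 24 = 19
  between F and B: 16 + 31 − 20 = 27
  between B and N: 31 + 37 − 21 = 47
  between N and O: 37 + 27 − 17 = 47
Cheapest insertion is between O and F, adding 19.
New total = 82 + 19 = 101.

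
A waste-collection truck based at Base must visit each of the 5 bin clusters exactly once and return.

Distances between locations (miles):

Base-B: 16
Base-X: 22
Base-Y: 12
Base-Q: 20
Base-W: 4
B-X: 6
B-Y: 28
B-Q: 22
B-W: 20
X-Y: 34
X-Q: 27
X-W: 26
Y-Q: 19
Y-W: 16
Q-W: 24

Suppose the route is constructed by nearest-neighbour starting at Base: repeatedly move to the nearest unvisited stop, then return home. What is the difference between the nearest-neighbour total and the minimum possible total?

Excess over optimum: 1 miles.

Base: W=4, Y=12, B=16, Q=20, X=22 ⇒ W
W: Y=16, B=20, Q=24, X=26 ⇒ Y
Y: Q=19, B=28, X=34 ⇒ Q
Q: B=22, X=27 ⇒ B
B: X=6 ⇒ X
NN route Base → W → Y → Q → B → X → Base costs 89.
Optimal: Base → B → X → Q → Y → W → Base costs 88 (by enumerating all 60 distinct tours).
Excess = 89 − 88 = 1.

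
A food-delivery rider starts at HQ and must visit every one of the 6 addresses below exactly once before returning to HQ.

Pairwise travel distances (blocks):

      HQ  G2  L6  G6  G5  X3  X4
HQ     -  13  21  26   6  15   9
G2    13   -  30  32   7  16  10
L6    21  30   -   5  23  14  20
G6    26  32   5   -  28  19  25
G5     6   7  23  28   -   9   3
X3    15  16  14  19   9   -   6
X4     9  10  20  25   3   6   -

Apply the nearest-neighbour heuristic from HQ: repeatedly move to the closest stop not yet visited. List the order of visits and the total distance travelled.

79 blocks along HQ → G5 → X4 → X3 → L6 → G6 → G2 → HQ.

At HQ the remaining stops are G5 6, X4 9, G2 13, X3 15, L6 21, G6 26; go to G5.
At G5 the remaining stops are X4 3, G2 7, X3 9, L6 23, G6 28; go to X4.
At X4 the remaining stops are X3 6, G2 10, L6 20, G6 25; go to X3.
At X3 the remaining stops are L6 14, G2 16, G6 19; go to L6.
At L6 the remaining stops are G6 5, G2 30; go to G6.
At G6 the remaining stops are G2 32; go to G2.
Return G2→HQ: 13.
Total = 6 + 3 + 6 + 14 + 5 + 32 + 13 = 79.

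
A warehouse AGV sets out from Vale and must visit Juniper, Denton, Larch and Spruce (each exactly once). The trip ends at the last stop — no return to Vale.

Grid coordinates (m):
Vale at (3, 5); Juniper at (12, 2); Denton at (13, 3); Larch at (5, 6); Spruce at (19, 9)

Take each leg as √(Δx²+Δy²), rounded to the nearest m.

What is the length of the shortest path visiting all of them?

There are 4! = 24 possible orderings.
Vale - Juniper - Denton - Larch - Spruce: 9+1+9+14 = 33
Vale - Juniper - Denton - Spruce - Larch: 9+1+8+14 = 32
Vale - Juniper - Larch - Denton - Spruce: 9+8+9+8 = 34
Vale - Juniper - Larch - Spruce - Denton: 9+8+14+8 = 39
Vale - Juniper - Spruce - Denton - Larch: 9+10+8+9 = 36
Vale - Juniper - Spruce - Larch - Denton: 9+10+14+9 = 42
Vale - Denton - Juniper - Larch - Spruce: 10+1+8+14 = 33
Vale - Denton - Juniper - Spruce - Larch: 10+1+10+14 = 35
Vale - Denton - Larch - Juniper - Spruce: 10+9+8+10 = 37
Vale - Denton - Larch - Spruce - Juniper: 10+9+14+10 = 43
Vale - Denton - Spruce - Juniper - Larch: 10+8+10+8 = 36
Vale - Denton - Spruce - Larch - Juniper: 10+8+14+8 = 40
Vale - Larch - Juniper - Denton - Spruce: 2+8+1+8 = 19
Vale - Larch - Juniper - Spruce - Denton: 2+8+10+8 = 28
… (10 more)
The minimum is 19.
One shortest path: Vale → Larch → Juniper → Denton → Spruce.

19 m — the minimum one-way total.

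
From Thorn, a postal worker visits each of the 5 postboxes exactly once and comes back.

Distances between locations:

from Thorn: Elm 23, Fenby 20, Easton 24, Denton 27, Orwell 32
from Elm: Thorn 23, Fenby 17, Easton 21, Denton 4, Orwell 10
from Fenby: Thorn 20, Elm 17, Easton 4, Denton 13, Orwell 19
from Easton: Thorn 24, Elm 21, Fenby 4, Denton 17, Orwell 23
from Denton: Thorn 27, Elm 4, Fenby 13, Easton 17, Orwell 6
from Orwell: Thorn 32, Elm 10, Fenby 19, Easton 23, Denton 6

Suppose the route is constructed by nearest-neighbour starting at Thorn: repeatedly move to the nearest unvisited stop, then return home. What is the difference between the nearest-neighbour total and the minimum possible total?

From Thorn: Fenby=20, Elm=23, Easton=24, Denton=27, Orwell=32 → choose Fenby (20).
From Fenby: Easton=4, Denton=13, Elm=17, Orwell=19 → choose Easton (4).
From Easton: Denton=17, Elm=21, Orwell=23 → choose Denton (17).
From Denton: Elm=4, Orwell=6 → choose Elm (4).
From Elm: Orwell=10 → choose Orwell (10).
NN route Thorn → Fenby → Easton → Denton → Elm → Orwell → Thorn costs 87.
Optimal: Thorn → Elm → Denton → Orwell → Fenby → Easton → Thorn costs 80 (by enumerating all 60 distinct tours).
Excess = 87 − 80 = 7.

The nearest-neighbour route is 7 longer than optimal.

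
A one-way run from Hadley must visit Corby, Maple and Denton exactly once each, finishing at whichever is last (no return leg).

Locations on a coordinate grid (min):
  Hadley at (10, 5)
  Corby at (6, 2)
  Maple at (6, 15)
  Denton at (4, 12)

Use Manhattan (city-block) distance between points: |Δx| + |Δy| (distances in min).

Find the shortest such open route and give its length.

Shortest open route: 24 min.

There are 3! = 6 possible orderings.
Hadley → Corby → Maple → Denton: 7+13+5 = 25
Hadley → Corby → Denton → Maple: 7+12+5 = 24
Hadley → Maple → Corby → Denton: 14+13+12 = 39
Hadley → Maple → Denton → Corby: 14+5+12 = 31
Hadley → Denton → Corby → Maple: 13+12+13 = 38
Hadley → Denton → Maple → Corby: 13+5+13 = 31
The minimum is 24.
One shortest path: Hadley → Corby → Denton → Maple.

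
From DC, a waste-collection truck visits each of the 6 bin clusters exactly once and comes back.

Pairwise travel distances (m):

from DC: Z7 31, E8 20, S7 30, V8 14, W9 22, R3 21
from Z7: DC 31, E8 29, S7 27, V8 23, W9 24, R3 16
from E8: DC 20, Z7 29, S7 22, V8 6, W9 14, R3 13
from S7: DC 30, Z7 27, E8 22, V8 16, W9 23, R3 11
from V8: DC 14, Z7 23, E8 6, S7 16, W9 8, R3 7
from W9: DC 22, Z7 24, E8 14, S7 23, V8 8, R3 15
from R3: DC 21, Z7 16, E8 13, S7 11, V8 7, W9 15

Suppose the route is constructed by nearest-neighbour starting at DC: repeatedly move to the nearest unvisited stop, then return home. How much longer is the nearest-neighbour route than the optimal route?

DC: V8=14, E8=20, R3=21, W9=22, S7=30, Z7=31 ⇒ V8
V8: E8=6, R3=7, W9=8, S7=16, Z7=23 ⇒ E8
E8: R3=13, W9=14, S7=22, Z7=29 ⇒ R3
R3: S7=11, W9=15, Z7=16 ⇒ S7
S7: W9=23, Z7=27 ⇒ W9
W9: Z7=24 ⇒ Z7
NN route DC → V8 → E8 → R3 → S7 → W9 → Z7 → DC costs 122.
Optimal: DC → Z7 → R3 → S7 → W9 → E8 → V8 → DC costs 115 (by enumerating all 360 distinct tours).
Excess = 122 − 115 = 7.

7 m longer than the optimal tour.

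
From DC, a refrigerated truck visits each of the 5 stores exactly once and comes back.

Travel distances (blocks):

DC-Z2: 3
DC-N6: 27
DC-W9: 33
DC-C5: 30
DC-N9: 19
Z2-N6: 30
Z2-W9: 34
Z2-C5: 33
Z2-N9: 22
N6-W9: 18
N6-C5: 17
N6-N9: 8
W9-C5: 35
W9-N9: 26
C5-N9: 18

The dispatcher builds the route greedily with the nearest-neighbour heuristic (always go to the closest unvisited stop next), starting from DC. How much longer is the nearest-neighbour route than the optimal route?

Excess over optimum: 9 blocks.

From DC: Z2=3, N9=19, N6=27, C5=30, W9=33 → choose Z2 (3).
From Z2: N9=22, N6=30, C5=33, W9=34 → choose N9 (22).
From N9: N6=8, C5=18, W9=26 → choose N6 (8).
From N6: C5=17, W9=18 → choose C5 (17).
From C5: W9=35 → choose W9 (35).
NN route DC → Z2 → N9 → N6 → C5 → W9 → DC costs 118.
Optimal: DC → Z2 → W9 → N6 → C5 → N9 → DC costs 109 (by enumerating all 60 distinct tours).
Excess = 118 − 109 = 9.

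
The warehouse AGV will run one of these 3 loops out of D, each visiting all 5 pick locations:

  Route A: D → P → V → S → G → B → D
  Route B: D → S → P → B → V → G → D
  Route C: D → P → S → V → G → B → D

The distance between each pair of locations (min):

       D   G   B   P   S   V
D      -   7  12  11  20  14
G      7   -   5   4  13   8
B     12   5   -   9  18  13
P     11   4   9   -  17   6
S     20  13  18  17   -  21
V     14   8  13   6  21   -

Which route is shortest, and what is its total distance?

Route A: 11 + 6 + 21 + 13 + 5 + 12 = 68
Route B: 20 + 17 + 9 + 13 + 8 + 7 = 74
Route C: 11 + 17 + 21 + 8 + 5 + 12 = 74

Shortest is Route A, total 68 min.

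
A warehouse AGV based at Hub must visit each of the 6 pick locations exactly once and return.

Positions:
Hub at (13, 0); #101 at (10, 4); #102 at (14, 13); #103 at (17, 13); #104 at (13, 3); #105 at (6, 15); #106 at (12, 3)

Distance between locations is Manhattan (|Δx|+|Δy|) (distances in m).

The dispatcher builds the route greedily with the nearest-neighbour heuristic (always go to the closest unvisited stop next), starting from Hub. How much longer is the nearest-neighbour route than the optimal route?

From Hub: #104=3, #106=4, #101=7, #102=14, #103=17, #105=22 → choose #104 (3).
From #104: #106=1, #101=4, #102=11, #103=14, #105=19 → choose #106 (1).
From #106: #101=3, #102=12, #103=15, #105=18 → choose #101 (3).
From #101: #102=13, #105=15, #103=16 → choose #102 (13).
From #102: #103=3, #105=10 → choose #103 (3).
From #103: #105=13 → choose #105 (13).
NN route Hub → #104 → #106 → #101 → #102 → #103 → #105 → Hub costs 58.
Optimal: Hub → #102 → #103 → #105 → #101 → #106 → #104 → Hub costs 52 (by enumerating all 360 distinct tours).
Excess = 58 − 52 = 6.

Excess over optimum: 6 m.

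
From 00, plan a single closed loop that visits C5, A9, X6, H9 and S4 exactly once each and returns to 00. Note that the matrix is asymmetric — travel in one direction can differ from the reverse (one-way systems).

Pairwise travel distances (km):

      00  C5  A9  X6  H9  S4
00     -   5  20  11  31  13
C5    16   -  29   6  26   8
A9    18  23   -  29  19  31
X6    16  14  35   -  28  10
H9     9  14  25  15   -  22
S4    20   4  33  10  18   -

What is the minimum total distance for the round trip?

00→C5→A9→X6→H9→S4→00: 5+29+29+28+22+20 = 133
00→C5→A9→X6→S4→H9→00: 5+29+29+10+18+9 = 100
00→C5→A9→H9→X6→S4→00: 5+29+19+15+10+20 = 98
00→C5→A9→H9→S4→X6→00: 5+29+19+22+10+16 = 101
00→C5→A9→S4→X6→H9→00: 5+29+31+10+28+9 = 112
00→C5→A9→S4→H9→X6→00: 5+29+31+18+15+16 = 114
00→C5→X6→A9→H9→S4→00: 5+6+35+19+22+20 = 107
00→C5→X6→A9→S4→H9→00: 5+6+35+31+18+9 = 104
00→C5→X6→H9→A9→S4→00: 5+6+28+25+31+20 = 115
00→C5→X6→H9→S4→A9→00: 5+6+28+22+33+18 = 112
00→C5→X6→S4→A9→H9→00: 5+6+10+33+19+9 = 82
00→C5→X6→S4→H9→A9→00: 5+6+10+18+25+18 = 82
00→C5→H9→A9→X6→S4→00: 5+26+25+29+10+20 = 115
00→C5→H9→A9→S4→X6→00: 5+26+25+31+10+16 = 113
… (106 more)
The minimum is 82.
One optimal route: 00 → C5 → X6 → S4 → A9 → H9 → 00.

Minimum total distance: 82 km.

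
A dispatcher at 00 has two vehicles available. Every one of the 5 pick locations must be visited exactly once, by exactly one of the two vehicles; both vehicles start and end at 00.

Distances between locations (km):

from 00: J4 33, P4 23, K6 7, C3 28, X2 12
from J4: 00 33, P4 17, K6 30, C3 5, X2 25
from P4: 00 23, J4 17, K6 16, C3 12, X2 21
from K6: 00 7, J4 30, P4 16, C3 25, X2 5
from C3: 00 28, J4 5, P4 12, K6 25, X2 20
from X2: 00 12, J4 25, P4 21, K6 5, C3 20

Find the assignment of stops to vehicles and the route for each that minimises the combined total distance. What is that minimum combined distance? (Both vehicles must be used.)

Try each way of splitting the stops between the two vehicles (each non-empty) and, for each split, find the best tour for each vehicle:
  {J4} + {P4, K6, C3, X2}: 66 + 67 = 133
  {P4} + {J4, K6, C3, X2}: 46 + 70 = 116
  {J4, P4} + {K6, C3, X2}: 73 + 60 = 133
  {K6} + {J4, P4, C3, X2}: 14 + 77 = 91
  {J4, K6} + {P4, C3, X2}: 70 + 67 = 137
  {P4, K6} + {J4, C3, X2}: 46 + 70 = 116
  … (15 splits in total)
Best: vehicle 1 00 → K6 → 00 = 14; vehicle 2 00 → P4 → J4 → C3 → X2 → 00 = 77; combined 91.

91 km — the smallest possible combined total.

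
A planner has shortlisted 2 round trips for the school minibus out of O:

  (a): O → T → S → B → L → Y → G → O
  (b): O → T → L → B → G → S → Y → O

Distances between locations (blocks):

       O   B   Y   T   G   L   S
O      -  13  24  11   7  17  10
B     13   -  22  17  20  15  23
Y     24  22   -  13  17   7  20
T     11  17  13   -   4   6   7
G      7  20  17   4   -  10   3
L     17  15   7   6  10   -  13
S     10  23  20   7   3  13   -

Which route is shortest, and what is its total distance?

(a): 11 + 7 + 23 + 15 + 7 + 17 + 7 = 87
(b): 11 + 6 + 15 + 20 + 3 + 20 + 24 = 99

Shortest is (a), total 87 blocks.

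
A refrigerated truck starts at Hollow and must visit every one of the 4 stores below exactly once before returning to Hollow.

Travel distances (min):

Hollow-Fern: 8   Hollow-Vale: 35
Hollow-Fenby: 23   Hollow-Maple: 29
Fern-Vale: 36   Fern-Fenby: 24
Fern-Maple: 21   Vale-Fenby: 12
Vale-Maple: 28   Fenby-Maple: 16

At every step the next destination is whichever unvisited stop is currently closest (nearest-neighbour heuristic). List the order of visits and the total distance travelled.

Total distance 92 min via the nearest-neighbour route Hollow → Fern → Maple → Fenby → Vale → Hollow.

Hollow → [Fern:8 / Fenby:23 / Maple:29 / Vale:35] → Fern (8)
Fern → [Maple:21 / Fenby:24 / Vale:36] → Maple (21)
Maple → [Fenby:16 / Vale:28] → Fenby (16)
Fenby → [Vale:12] → Vale (12)
Return Vale→Hollow: 35.
Total = 8 + 21 + 16 + 12 + 35 = 92.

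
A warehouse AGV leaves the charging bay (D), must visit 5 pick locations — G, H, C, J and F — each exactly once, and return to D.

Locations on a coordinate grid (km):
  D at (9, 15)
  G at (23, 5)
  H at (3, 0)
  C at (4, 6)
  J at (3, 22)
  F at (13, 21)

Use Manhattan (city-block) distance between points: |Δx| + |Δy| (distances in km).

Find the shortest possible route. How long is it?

94 km — the shortest possible round trip.

With 5 stops there are 5!/2 = 60 distinct round trips (a route and its reverse cost the same).
D - G - H - C - J - F - D: 24+25+7+17+11+10 = 94
D - G - H - C - F - J - D: 24+25+7+24+11+13 = 104
D - G - H - J - C - F - D: 24+25+22+17+24+10 = 122
D - G - H - J - F - C - D: 24+25+22+11+24+14 = 120
D - G - H - F - C - J - D: 24+25+31+24+17+13 = 134
D - G - H - F - J - C - D: 24+25+31+11+17+14 = 122
D - G - C - H - J - F - D: 24+20+7+22+11+10 = 94
D - G - C - H - F - J - D: 24+20+7+31+11+13 = 106
D - G - C - J - H - F - D: 24+20+17+22+31+10 = 124
D - G - C - J - F - H - D: 24+20+17+11+31+21 = 124
D - G - C - F - H - J - D: 24+20+24+31+22+13 = 134
D - G - C - F - J - H - D: 24+20+24+11+22+21 = 122
D - G - J - H - C - F - D: 24+37+22+7+24+10 = 124
D - G - J - H - F - C - D: 24+37+22+31+24+14 = 152
… (46 more)
The minimum is 94.
One optimal route: D → G → H → C → J → F → D (or its reverse).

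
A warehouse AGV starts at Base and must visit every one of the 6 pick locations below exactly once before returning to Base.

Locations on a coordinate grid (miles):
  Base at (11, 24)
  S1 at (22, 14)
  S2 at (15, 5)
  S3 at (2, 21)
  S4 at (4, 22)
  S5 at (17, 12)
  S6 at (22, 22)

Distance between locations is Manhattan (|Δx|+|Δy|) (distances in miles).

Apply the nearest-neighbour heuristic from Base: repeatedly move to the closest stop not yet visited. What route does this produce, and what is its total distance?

Base → [S4:9 / S3:12 / S6:13 / S5:18 / S1:21 / S2:23] → S4 (9)
S4 → [S3:3 / S6:18 / S5:23 / S1:26 / S2:28] → S3 (3)
S3 → [S6:21 / S5:24 / S1:27 / S2:29] → S6 (21)
S6 → [S1:8 / S5:15 / S2:24] → S1 (8)
S1 → [S5:7 / S2:16] → S5 (7)
S5 → [S2:9] → S2 (9)
Return S2→Base: 23.
Total = 9 + 3 + 21 + 8 + 7 + 9 + 23 = 80.

Nearest-neighbour total = 80 miles; route Base → S4 → S3 → S6 → S1 → S5 → S2 → Base.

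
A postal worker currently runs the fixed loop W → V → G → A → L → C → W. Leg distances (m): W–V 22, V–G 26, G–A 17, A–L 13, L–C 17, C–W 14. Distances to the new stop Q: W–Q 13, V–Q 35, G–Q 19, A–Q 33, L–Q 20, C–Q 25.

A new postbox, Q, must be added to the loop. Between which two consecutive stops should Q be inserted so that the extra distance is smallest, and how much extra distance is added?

Minimum extra distance: 24 m, inserting Q between C and W.

Insertion cost between consecutive stops i–j is d(i,Q) + d(Q,j) − d(i,j):
  between W and V: 13 + 35 − 22 = 26
  between V and G: 35 + 19 − 26 = 28
  between G and A: 19 + 33 − 17 = 35
  between A and L: 33 + 20 − 13 = 40
  between L and C: 20 + 25 − 17 = 28
  between C and W: 25 + 13 − 14 = 24
Cheapest insertion is between C and W, adding 24.
New total = 109 + 24 = 133.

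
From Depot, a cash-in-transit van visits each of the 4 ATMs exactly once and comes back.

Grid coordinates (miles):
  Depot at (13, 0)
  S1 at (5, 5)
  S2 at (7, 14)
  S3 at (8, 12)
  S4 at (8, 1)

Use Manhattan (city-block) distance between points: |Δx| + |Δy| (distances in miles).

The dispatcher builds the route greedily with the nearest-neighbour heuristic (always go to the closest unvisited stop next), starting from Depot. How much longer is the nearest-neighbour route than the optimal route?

From Depot: S4=6, S1=13, S3=17, S2=20 → choose S4 (6).
From S4: S1=7, S3=11, S2=14 → choose S1 (7).
From S1: S3=10, S2=11 → choose S3 (10).
From S3: S2=3 → choose S2 (3).
NN route Depot → S4 → S1 → S3 → S2 → Depot costs 46.
Optimal: Depot → S1 → S2 → S3 → S4 → Depot costs 44 (by enumerating all 12 distinct tours).
Excess = 46 − 44 = 2.

The nearest-neighbour route is 2 miles longer than optimal.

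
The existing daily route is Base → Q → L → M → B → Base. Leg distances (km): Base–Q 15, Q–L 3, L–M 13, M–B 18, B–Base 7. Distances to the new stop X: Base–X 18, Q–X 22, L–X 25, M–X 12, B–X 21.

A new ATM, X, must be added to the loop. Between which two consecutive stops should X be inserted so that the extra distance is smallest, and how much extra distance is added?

Insertion cost between consecutive stops i–j is d(i,X) + d(X,j) − d(i,j):
  between Base and Q: 18 + 22 − 15 = 25
  between Q and L: 22 + 25 − 3 = 44
  between L and M: 25 + 12 − 13 = 24
  between M and B: 12 + 21 − 18 = 15
  between B and Base: 21 + 18 − 7 = 32
Cheapest insertion is between M and B, adding 15.
New total = 56 + 15 = 71.

Minimum extra distance: 15 km, inserting X between M and B.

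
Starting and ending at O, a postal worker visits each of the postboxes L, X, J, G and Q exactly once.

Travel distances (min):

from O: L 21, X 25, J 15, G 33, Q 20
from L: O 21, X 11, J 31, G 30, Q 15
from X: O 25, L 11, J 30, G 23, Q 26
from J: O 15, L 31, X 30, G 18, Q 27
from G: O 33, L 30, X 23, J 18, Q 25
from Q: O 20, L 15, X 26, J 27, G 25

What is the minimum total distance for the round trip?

Minimum total distance: 102 min.

With 5 stops there are 5!/2 = 60 distinct round trips (a route and its reverse cost the same).
O→L→X→J→G→Q→O: 21+11+30+18+25+20 = 125
O→L→X→J→Q→G→O: 21+11+30+27+25+33 = 147
O→L→X→G→J→Q→O: 21+11+23+18+27+20 = 120
O→L→X→G→Q→J→O: 21+11+23+25+27+15 = 122
O→L→X→Q→J→G→O: 21+11+26+27+18+33 = 136
O→L→X→Q→G→J→O: 21+11+26+25+18+15 = 116
O→L→J→X→G→Q→O: 21+31+30+23+25+20 = 150
O→L→J→X→Q→G→O: 21+31+30+26+25+33 = 166
O→L→J→G→X→Q→O: 21+31+18+23+26+20 = 139
O→L→J→G→Q→X→O: 21+31+18+25+26+25 = 146
O→L→J→Q→X→G→O: 21+31+27+26+23+33 = 161
O→L→J→Q→G→X→O: 21+31+27+25+23+25 = 152
O→L→G→X→J→Q→O: 21+30+23+30+27+20 = 151
O→L→G→X→Q→J→O: 21+30+23+26+27+15 = 142
… (46 more)
O→J→G→X→L→Q→O: 15+18+23+11+15+20 = 102  ← best
The minimum is 102.
One optimal route: O → J → G → X → L → Q → O (or its reverse).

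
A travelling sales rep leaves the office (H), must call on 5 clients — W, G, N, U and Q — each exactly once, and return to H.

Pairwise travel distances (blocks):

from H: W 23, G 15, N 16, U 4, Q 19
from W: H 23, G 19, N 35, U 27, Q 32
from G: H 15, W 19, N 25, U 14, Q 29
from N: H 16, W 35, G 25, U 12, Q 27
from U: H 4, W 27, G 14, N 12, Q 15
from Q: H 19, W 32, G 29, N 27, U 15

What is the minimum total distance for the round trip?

Minimum total distance: 109 blocks.

H → W → G → N → U → Q → H: 23+19+25+12+15+19 = 113
H → W → G → N → Q → U → H: 23+19+25+27+15+4 = 113
H → W → G → U → N → Q → H: 23+19+14+12+27+19 = 114
H → W → G → U → Q → N → H: 23+19+14+15+27+16 = 114
H → W → G → Q → N → U → H: 23+19+29+27+12+4 = 114
H → W → G → Q → U → N → H: 23+19+29+15+12+16 = 114
H → W → N → G → U → Q → H: 23+35+25+14+15+19 = 131
H → W → N → G → Q → U → H: 23+35+25+29+15+4 = 131
H → W → N → U → G → Q → H: 23+35+12+14+29+19 = 132
H → W → N → U → Q → G → H: 23+35+12+15+29+15 = 129
H → W → N → Q → G → U → H: 23+35+27+29+14+4 = 132
H → W → N → Q → U → G → H: 23+35+27+15+14+15 = 129
H → W → U → G → N → Q → H: 23+27+14+25+27+19 = 135
H → W → U → G → Q → N → H: 23+27+14+29+27+16 = 136
… (46 more)
H → G → W → Q → N → U → H: 15+19+32+27+12+4 = 109  ← best
The minimum is 109.
One optimal route: H → G → W → Q → N → U → H (or its reverse).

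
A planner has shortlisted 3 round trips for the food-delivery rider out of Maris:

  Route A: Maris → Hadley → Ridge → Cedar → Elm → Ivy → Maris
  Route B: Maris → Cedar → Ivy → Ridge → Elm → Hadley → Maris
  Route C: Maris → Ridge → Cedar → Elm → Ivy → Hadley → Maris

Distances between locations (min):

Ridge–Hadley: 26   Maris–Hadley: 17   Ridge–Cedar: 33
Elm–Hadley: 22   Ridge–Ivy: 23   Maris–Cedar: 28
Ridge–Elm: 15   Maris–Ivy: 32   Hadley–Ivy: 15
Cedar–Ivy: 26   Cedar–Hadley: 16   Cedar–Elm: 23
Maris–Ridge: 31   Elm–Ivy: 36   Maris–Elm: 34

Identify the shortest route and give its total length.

131 min — Route B is the shortest.

Route A: 17 + 26 + 33 + 23 + 36 + 32 = 167
Route B: 28 + 26 + 23 + 15 + 22 + 17 = 131
Route C: 31 + 33 + 23 + 36 + 15 + 17 = 155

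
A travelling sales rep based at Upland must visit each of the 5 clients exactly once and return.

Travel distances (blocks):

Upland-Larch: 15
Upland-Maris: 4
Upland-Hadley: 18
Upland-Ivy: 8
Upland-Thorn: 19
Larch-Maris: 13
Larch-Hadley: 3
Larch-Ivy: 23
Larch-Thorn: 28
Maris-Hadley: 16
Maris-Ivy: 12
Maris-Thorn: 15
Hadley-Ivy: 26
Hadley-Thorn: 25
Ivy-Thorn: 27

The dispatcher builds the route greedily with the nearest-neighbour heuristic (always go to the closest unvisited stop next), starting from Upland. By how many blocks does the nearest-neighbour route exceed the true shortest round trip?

From Upland: Maris=4, Ivy=8, Larch=15, Hadley=18, Thorn=19 → choose Maris (4).
From Maris: Ivy=12, Larch=13, Thorn=15, Hadley=16 → choose Ivy (12).
From Ivy: Larch=23, Hadley=26, Thorn=27 → choose Larch (23).
From Larch: Hadley=3, Thorn=28 → choose Hadley (3).
From Hadley: Thorn=25 → choose Thorn (25).
NN route Upland → Maris → Ivy → Larch → Hadley → Thorn → Upland costs 86.
Optimal: Upland → Larch → Hadley → Thorn → Maris → Ivy → Upland costs 78 (by enumerating all 60 distinct tours).
Excess = 86 − 78 = 8.

8 blocks longer than the optimal tour.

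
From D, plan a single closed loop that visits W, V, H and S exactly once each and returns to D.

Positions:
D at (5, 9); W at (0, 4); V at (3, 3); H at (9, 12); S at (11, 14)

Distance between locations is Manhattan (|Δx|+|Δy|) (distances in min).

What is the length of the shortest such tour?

D→W→V→H→S→D: 10+4+15+4+11 = 44
D→W→V→S→H→D: 10+4+19+4+7 = 44
D→W→H→V→S→D: 10+17+15+19+11 = 72
D→W→H→S→V→D: 10+17+4+19+8 = 58
D→W→S→V→H→D: 10+21+19+15+7 = 72
D→W→S→H→V→D: 10+21+4+15+8 = 58
D→V→W→H→S→D: 8+4+17+4+11 = 44
D→V→W→S→H→D: 8+4+21+4+7 = 44
D→V→H→W→S→D: 8+15+17+21+11 = 72
D→V→S→W→H→D: 8+19+21+17+7 = 72
D→H→W→V→S→D: 7+17+4+19+11 = 58
D→H→V→W→S→D: 7+15+4+21+11 = 58
The minimum is 44.
One optimal route: D → W → V → H → S → D (or its reverse).

Minimum total distance: 44 min.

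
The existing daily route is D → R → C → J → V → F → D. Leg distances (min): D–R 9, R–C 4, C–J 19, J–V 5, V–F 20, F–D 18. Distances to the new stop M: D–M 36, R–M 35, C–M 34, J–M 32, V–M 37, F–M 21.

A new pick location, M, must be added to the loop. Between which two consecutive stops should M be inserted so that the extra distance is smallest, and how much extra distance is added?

Insertion cost between consecutive stops i–j is d(i,M) + d(M,j) − d(i,j):
  between D and R: 36 + 35 − 9 = 62
  between R and C: 35 + 34 − 4 = 65
  between C and J: 34 + 32 − 19 = 47
  between J and V: 32 + 37 − 5 = 64
  between V and F: 37 + 21 − 20 = 38
  between F and D: 21 + 36 − 18 = 39
Cheapest insertion is between V and F, adding 38.
New total = 75 + 38 = 113.

+38 min — insert M between V and F.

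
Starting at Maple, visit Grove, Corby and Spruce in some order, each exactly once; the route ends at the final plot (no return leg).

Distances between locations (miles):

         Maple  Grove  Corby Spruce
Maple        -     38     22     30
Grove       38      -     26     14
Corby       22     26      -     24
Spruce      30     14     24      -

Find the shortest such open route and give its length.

Shortest open route: 60 miles.

There are 3! = 6 possible orderings.
Maple - Grove - Corby - Spruce: 38+26+24 = 88
Maple - Grove - Spruce - Corby: 38+14+24 = 76
Maple - Corby - Grove - Spruce: 22+26+14 = 62
Maple - Corby - Spruce - Grove: 22+24+14 = 60
Maple - Spruce - Grove - Corby: 30+14+26 = 70
Maple - Spruce - Corby - Grove: 30+24+26 = 80
The minimum is 60.
One shortest path: Maple → Corby → Spruce → Grove.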